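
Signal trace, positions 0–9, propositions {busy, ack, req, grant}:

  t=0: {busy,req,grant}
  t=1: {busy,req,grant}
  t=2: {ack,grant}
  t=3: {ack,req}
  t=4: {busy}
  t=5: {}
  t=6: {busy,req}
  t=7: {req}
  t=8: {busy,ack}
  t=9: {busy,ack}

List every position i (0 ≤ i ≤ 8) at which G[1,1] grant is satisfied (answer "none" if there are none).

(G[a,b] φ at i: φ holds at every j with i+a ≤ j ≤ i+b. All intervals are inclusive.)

Evaluate at each i in [0,8]:
  i=0: ✓ (all of [1,1])
  i=1: ✓ (all of [2,2])
  i=2: ✗ (fails at j=3)
  i=3: ✗ (fails at j=4)
  i=4: ✗ (fails at j=5)
  i=5: ✗ (fails at j=6)
  i=6: ✗ (fails at j=7)
  i=7: ✗ (fails at j=8)
  i=8: ✗ (fails at j=9)

0, 1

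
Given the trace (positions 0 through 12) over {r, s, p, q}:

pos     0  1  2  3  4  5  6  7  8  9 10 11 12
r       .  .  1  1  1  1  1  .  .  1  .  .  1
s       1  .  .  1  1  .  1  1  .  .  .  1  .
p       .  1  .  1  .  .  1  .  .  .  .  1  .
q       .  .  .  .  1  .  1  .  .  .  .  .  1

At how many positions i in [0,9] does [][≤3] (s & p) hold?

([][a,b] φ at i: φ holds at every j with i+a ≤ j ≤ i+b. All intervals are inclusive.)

0

Evaluate at each i in [0,9]:
  i=0: ✗ (fails at j=0)
  i=1: ✗ (fails at j=1)
  i=2: ✗ (fails at j=2)
  i=3: ✗ (fails at j=4)
  i=4: ✗ (fails at j=4)
  i=5: ✗ (fails at j=5)
  i=6: ✗ (fails at j=7)
  i=7: ✗ (fails at j=7)
  i=8: ✗ (fails at j=8)
  i=9: ✗ (fails at j=9)
Positions where it holds: {} → 0.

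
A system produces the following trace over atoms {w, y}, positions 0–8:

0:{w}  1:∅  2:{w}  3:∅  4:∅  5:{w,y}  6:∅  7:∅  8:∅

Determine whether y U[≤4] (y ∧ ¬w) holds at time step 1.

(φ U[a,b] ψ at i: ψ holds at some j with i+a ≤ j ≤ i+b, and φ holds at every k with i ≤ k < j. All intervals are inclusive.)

Need some j in [1,5] with (y ∧ ¬w), and y at every k in [1,j-1].
  j=1: (y ∧ ¬w) false.
  j=2: (y ∧ ¬w) false.
  j=3: (y ∧ ¬w) false.
  j=4: (y ∧ ¬w) false.
  j=5: (y ∧ ¬w) false.
No j in the window works → until fails.

False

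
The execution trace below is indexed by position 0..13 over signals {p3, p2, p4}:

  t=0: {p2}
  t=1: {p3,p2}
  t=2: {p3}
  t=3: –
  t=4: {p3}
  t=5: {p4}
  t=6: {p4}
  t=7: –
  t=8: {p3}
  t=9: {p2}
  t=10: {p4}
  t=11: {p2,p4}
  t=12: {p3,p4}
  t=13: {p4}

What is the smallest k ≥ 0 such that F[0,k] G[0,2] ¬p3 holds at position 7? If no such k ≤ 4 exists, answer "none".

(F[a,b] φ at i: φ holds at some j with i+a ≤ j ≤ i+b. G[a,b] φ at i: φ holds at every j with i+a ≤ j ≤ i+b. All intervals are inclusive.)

2

Scan j = 7,8,… for G[0,2] ¬p3:
  j=7: fails
  j=8: fails
  j=9: holds
First hit at j=9, so smallest k = 9-7 = 2.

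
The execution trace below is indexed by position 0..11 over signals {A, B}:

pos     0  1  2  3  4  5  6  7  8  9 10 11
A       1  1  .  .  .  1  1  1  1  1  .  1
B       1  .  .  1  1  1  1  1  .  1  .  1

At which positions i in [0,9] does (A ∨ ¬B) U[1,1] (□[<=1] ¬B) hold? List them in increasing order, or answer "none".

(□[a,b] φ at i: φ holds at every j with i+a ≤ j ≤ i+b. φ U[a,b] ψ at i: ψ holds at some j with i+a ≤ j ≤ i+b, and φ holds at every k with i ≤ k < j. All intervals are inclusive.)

0

Evaluate at each i in [0,9]:
  i=0: ✓ (rhs at j=1; lhs holds on [0,0])
  i=1: ✗ (no rhs in [2,2])
  i=2: ✗ (no rhs in [3,3])
  i=3: ✗ (no rhs in [4,4])
  i=4: ✗ (no rhs in [5,5])
  i=5: ✗ (no rhs in [6,6])
  i=6: ✗ (no rhs in [7,7])
  i=7: ✗ (no rhs in [8,8])
  i=8: ✗ (no rhs in [9,9])
  i=9: ✗ (no rhs in [10,10])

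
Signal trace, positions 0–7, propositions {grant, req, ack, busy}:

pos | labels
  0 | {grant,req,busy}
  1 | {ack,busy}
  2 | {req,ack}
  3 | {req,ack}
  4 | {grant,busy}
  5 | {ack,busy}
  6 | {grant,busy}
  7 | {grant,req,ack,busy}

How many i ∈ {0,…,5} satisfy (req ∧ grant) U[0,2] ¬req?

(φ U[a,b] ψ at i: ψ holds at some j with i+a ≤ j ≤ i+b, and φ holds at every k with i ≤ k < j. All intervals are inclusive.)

4

Evaluate at each i in [0,5]:
  i=0: ✓ (rhs at j=1; lhs holds on [0,0])
  i=1: ✓ (rhs at j=1)
  i=2: ✗ (lhs fails at k=2 before rhs at j=4)
  i=3: ✗ (lhs fails at k=3 before rhs at j=4)
  i=4: ✓ (rhs at j=4)
  i=5: ✓ (rhs at j=5)
Positions where it holds: {0, 1, 4, 5} → 4.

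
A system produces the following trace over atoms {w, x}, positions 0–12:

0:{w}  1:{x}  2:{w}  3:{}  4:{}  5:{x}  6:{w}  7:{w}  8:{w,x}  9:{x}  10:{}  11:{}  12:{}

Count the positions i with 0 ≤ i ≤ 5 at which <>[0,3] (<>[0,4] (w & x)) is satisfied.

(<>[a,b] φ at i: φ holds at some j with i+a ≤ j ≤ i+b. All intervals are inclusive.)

5

Evaluate at each i in [0,5]:
  i=0: ✗ (none in [0,3])
  i=1: ✓ (witness j=4)
  i=2: ✓ (witness j=4)
  i=3: ✓ (witness j=4)
  i=4: ✓ (witness j=4)
  i=5: ✓ (witness j=5)
Positions where it holds: {1, 2, 3, 4, 5} → 5.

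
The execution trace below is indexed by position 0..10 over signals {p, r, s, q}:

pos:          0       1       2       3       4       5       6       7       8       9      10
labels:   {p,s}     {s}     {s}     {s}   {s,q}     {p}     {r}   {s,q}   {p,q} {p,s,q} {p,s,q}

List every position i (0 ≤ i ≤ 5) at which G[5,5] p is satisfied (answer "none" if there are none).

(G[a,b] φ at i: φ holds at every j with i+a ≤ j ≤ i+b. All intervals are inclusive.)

0, 3, 4, 5

Evaluate at each i in [0,5]:
  i=0: ✓ (all of [5,5])
  i=1: ✗ (fails at j=6)
  i=2: ✗ (fails at j=7)
  i=3: ✓ (all of [8,8])
  i=4: ✓ (all of [9,9])
  i=5: ✓ (all of [10,10])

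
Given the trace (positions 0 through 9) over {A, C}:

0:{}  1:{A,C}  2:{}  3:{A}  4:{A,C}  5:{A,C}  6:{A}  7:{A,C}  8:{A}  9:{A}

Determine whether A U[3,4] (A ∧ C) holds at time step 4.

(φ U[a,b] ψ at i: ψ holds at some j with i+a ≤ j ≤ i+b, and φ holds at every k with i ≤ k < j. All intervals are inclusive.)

Need some j in [7,8] with (A ∧ C), and A at every k in [4,j-1].
  j=7: (A ∧ C) holds; A holds at every k in [4,6] → satisfied.

True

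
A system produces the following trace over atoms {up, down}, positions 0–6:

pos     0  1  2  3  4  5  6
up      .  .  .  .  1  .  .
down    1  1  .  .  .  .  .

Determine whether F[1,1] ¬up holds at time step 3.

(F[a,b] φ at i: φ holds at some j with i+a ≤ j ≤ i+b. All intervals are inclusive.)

Check ¬up at each j in [4,4]:
  j=4: false
No position in the window satisfies it → formula fails.

False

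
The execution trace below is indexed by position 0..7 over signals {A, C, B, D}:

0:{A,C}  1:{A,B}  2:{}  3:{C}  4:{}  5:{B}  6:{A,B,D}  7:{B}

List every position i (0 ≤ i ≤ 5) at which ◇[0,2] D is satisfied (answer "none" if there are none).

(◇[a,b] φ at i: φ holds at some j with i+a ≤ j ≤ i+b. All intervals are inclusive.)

Evaluate at each i in [0,5]:
  i=0: ✗ (none in [0,2])
  i=1: ✗ (none in [1,3])
  i=2: ✗ (none in [2,4])
  i=3: ✗ (none in [3,5])
  i=4: ✓ (witness j=6)
  i=5: ✓ (witness j=6)

4, 5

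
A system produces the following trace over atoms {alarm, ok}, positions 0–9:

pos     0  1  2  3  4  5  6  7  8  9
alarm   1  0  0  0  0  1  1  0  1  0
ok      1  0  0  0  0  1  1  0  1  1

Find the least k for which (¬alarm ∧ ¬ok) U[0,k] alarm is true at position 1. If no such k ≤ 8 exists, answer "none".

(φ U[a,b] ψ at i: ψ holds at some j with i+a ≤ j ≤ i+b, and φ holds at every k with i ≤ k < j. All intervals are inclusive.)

Need earliest j ≥ 1 with alarm, and (¬alarm ∧ ¬ok) at every k in [1,j-1].
  j=1: rhs fails.
  j=2: rhs fails.
  j=3: rhs fails.
  j=4: rhs fails.
  j=5: rhs holds; lhs holds on [1,4]. k = 4.

4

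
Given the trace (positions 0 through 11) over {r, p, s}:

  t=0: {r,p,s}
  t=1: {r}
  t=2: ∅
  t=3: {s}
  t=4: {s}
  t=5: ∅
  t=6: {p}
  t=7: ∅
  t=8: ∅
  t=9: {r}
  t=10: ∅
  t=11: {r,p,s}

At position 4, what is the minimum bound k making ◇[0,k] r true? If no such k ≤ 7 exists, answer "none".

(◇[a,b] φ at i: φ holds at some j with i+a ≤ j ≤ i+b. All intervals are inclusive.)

Scan j = 4,5,… for r:
  j=4: fails
  j=5: fails
  j=6: fails
  j=7: fails
  j=8: fails
  j=9: holds
First hit at j=9, so smallest k = 9-4 = 5.

5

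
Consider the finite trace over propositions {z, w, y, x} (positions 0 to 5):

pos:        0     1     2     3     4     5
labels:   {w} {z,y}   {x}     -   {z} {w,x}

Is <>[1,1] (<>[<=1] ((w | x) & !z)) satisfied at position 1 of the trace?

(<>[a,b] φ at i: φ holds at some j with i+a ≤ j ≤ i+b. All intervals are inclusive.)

Check <>[<=1] ((w | x) & !z) at each j in [2,2]:
  j=2: holds (witness at 2)
Found at j=2 → formula holds.

Holds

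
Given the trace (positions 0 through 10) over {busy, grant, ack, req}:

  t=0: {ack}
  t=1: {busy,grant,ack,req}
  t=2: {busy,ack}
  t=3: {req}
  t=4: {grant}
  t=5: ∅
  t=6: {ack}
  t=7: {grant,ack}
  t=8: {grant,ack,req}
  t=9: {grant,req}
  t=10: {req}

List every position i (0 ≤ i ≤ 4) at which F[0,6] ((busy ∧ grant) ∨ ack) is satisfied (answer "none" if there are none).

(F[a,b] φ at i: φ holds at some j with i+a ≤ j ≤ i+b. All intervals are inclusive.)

Evaluate at each i in [0,4]:
  i=0: ✓ (witness j=0)
  i=1: ✓ (witness j=1)
  i=2: ✓ (witness j=2)
  i=3: ✓ (witness j=6)
  i=4: ✓ (witness j=6)

0, 1, 2, 3, 4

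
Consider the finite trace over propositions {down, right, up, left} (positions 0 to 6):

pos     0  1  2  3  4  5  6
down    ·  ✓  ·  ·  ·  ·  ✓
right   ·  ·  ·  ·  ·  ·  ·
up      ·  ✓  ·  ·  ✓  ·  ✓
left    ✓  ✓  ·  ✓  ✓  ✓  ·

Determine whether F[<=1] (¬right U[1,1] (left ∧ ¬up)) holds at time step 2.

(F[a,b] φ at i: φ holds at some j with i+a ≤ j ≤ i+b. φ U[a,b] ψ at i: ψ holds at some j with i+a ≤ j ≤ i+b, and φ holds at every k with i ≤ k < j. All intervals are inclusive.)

Holds

Check (¬right U[1,1] (left ∧ ¬up)) at each j in [2,3]:
  j=2: holds
  j=3: fails
Found at j=2 → formula holds.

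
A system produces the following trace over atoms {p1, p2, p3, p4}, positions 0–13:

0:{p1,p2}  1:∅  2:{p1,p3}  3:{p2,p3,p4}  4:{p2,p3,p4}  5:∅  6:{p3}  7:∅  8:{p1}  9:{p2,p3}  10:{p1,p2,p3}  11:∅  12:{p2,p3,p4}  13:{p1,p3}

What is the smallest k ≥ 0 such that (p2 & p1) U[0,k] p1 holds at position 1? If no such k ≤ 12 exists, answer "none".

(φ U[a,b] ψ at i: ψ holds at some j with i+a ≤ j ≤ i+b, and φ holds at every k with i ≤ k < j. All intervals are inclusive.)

none

Need earliest j ≥ 1 with p1, and (p2 & p1) at every k in [1,j-1].
  j=1: rhs fails.
  j=2: rhs holds but lhs fails at k=1.
  j=3: rhs fails.
  j=4: rhs fails.
  j=5: rhs fails.
  j=6: rhs fails.
  j=7: rhs fails.
  j=8: rhs holds but lhs fails at k=1.
  j=9: rhs fails.
  j=10: rhs holds but lhs fails at k=1.
  j=11: rhs fails.
  j=12: rhs fails.
  j=13: rhs holds but lhs fails at k=1.
No witness within the range → none.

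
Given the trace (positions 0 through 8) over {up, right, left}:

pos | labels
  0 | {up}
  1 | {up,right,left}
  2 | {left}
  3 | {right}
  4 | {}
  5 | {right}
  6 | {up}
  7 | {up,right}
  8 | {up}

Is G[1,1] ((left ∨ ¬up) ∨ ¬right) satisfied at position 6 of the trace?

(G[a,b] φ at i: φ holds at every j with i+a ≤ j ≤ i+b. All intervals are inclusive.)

Check ((left ∨ ¬up) ∨ ¬right) at every j in [7,7]:
  j=7: false
Fails at j=7 → formula fails.

False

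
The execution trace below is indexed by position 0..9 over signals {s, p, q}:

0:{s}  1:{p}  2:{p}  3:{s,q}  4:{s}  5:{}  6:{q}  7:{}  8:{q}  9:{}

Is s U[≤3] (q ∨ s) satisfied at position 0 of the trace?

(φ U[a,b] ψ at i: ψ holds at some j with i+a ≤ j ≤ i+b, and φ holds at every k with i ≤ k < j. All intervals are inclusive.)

Need some j in [0,3] with (q ∨ s), and s at every k in [0,j-1].
  j=0: (q ∨ s) holds; no prefix to check → satisfied.

True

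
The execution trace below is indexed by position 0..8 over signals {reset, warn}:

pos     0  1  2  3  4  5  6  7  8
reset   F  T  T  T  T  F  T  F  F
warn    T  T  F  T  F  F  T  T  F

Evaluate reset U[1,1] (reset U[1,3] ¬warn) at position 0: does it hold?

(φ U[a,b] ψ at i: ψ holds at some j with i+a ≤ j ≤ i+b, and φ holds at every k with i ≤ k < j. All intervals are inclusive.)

Does not hold

Need some j in [1,1] with (reset U[1,3] ¬warn), and reset at every k in [0,j-1].
  j=1: (reset U[1,3] ¬warn) holds, but reset fails at k=0 → not this j.
No j in the window works → until fails.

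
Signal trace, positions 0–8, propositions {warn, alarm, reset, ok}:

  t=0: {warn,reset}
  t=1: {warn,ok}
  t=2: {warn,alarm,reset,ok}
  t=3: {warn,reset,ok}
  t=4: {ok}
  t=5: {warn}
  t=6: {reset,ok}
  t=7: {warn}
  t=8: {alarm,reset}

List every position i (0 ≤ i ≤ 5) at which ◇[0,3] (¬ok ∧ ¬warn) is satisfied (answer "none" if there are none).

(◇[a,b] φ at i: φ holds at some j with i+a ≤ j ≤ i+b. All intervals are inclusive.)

Evaluate at each i in [0,5]:
  i=0: ✗ (none in [0,3])
  i=1: ✗ (none in [1,4])
  i=2: ✗ (none in [2,5])
  i=3: ✗ (none in [3,6])
  i=4: ✗ (none in [4,7])
  i=5: ✓ (witness j=8)

5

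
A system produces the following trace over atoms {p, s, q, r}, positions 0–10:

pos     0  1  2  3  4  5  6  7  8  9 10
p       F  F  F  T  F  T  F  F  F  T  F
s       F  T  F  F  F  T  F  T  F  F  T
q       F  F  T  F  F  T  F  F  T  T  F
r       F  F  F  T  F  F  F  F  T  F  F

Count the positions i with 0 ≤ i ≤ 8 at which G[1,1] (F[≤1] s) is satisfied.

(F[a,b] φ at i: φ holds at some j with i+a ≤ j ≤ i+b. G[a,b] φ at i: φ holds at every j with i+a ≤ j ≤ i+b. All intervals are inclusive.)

6

Evaluate at each i in [0,8]:
  i=0: ✓ (all of [1,1])
  i=1: ✗ (fails at j=2)
  i=2: ✗ (fails at j=3)
  i=3: ✓ (all of [4,4])
  i=4: ✓ (all of [5,5])
  i=5: ✓ (all of [6,6])
  i=6: ✓ (all of [7,7])
  i=7: ✗ (fails at j=8)
  i=8: ✓ (all of [9,9])
Positions where it holds: {0, 3, 4, 5, 6, 8} → 6.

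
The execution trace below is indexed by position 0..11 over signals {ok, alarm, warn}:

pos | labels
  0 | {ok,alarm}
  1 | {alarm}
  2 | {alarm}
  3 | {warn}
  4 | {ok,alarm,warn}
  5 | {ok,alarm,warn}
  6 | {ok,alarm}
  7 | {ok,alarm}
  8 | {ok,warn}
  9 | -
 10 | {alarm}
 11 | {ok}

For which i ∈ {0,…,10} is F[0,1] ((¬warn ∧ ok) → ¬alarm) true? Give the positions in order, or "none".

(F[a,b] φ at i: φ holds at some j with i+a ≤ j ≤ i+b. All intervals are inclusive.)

0, 1, 2, 3, 4, 5, 7, 8, 9, 10

Evaluate at each i in [0,10]:
  i=0: ✓ (witness j=1)
  i=1: ✓ (witness j=1)
  i=2: ✓ (witness j=2)
  i=3: ✓ (witness j=3)
  i=4: ✓ (witness j=4)
  i=5: ✓ (witness j=5)
  i=6: ✗ (none in [6,7])
  i=7: ✓ (witness j=8)
  i=8: ✓ (witness j=8)
  i=9: ✓ (witness j=9)
  i=10: ✓ (witness j=10)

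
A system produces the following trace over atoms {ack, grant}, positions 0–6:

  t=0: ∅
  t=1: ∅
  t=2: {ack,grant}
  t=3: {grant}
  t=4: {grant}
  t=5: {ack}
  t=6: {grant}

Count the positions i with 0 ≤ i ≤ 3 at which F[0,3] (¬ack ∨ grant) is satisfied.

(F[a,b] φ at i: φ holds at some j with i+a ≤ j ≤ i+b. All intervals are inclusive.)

Evaluate at each i in [0,3]:
  i=0: ✓ (witness j=0)
  i=1: ✓ (witness j=1)
  i=2: ✓ (witness j=2)
  i=3: ✓ (witness j=3)
Positions where it holds: {0, 1, 2, 3} → 4.

4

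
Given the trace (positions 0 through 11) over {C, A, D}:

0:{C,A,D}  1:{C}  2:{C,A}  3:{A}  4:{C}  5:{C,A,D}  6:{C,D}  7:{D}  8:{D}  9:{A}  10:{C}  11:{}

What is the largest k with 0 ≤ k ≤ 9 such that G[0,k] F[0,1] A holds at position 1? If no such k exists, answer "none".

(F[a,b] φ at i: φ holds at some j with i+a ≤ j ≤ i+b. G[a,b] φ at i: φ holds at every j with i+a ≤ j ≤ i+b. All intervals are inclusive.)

4

F[0,1] A must hold from j=1 onward; find where it first fails.
  j=1: holds
  j=2: holds
  j=3: holds
  j=4: holds
  j=5: holds
  j=6: fails
Holds on [1,5], so largest k = 4.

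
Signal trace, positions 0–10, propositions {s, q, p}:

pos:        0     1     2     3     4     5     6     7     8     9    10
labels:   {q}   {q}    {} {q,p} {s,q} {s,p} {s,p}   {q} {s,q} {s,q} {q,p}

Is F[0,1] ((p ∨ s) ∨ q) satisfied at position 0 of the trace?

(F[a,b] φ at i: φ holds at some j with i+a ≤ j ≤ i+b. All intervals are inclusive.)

Yes

Check ((p ∨ s) ∨ q) at each j in [0,1]:
  j=0: true
  j=1: true
Found at j=0 → formula holds.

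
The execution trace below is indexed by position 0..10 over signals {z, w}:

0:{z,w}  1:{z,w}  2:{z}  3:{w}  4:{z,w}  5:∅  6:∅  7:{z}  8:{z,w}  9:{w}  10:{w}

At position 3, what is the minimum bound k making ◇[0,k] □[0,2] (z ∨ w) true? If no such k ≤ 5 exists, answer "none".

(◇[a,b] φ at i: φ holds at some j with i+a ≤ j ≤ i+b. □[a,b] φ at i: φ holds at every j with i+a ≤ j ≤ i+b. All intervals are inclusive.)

Scan j = 3,4,… for □[0,2] (z ∨ w):
  j=3: fails
  j=4: fails
  j=5: fails
  j=6: fails
  j=7: holds
First hit at j=7, so smallest k = 7-3 = 4.

4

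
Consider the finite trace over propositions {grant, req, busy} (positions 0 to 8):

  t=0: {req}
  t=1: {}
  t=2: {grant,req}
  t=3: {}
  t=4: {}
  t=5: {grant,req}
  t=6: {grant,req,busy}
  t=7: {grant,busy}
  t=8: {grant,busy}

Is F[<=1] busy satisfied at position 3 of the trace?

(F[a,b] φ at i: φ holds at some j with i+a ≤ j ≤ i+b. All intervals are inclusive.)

Check busy at each j in [3,4]:
  j=3: false
  j=4: false
No position in the window satisfies it → formula fails.

False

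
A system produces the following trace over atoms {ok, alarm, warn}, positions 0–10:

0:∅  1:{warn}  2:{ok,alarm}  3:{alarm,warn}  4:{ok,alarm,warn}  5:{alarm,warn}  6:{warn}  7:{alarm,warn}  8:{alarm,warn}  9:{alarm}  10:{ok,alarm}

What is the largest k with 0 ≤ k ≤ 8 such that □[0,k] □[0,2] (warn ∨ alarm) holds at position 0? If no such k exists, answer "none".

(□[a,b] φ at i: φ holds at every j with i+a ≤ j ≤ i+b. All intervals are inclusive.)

□[0,2] (warn ∨ alarm) must hold from j=0 onward; find where it first fails.
  j=0: fails → no k works.

none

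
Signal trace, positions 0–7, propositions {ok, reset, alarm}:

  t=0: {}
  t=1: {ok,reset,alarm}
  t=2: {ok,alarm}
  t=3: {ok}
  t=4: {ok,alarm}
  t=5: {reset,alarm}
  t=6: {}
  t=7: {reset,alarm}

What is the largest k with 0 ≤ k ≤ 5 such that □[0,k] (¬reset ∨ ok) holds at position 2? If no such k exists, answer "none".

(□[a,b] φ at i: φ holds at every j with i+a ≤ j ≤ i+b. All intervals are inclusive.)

2

(¬reset ∨ ok) must hold from j=2 onward; find where it first fails.
  j=2: holds
  j=3: holds
  j=4: holds
  j=5: fails
Holds on [2,4], so largest k = 2.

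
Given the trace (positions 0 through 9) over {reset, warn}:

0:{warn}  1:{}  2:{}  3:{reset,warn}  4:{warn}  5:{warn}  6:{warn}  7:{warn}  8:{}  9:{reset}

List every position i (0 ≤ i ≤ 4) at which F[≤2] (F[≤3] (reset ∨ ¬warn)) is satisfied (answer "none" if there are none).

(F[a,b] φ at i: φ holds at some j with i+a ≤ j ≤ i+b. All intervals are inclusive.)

0, 1, 2, 3, 4

Evaluate at each i in [0,4]:
  i=0: ✓ (witness j=0)
  i=1: ✓ (witness j=1)
  i=2: ✓ (witness j=2)
  i=3: ✓ (witness j=3)
  i=4: ✓ (witness j=5)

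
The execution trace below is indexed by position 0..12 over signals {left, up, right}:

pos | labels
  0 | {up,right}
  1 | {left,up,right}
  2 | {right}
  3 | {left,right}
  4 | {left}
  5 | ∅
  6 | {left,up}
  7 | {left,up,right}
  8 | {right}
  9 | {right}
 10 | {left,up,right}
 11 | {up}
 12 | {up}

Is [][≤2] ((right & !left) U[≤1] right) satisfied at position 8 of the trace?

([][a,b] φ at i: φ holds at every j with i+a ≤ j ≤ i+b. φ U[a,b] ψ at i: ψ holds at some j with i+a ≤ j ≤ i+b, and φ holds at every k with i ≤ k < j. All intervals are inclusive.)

Check ((right & !left) U[≤1] right) at every j in [8,10]:
  j=8: holds
  j=9: holds
  j=10: holds
All positions satisfy it → formula holds.

Holds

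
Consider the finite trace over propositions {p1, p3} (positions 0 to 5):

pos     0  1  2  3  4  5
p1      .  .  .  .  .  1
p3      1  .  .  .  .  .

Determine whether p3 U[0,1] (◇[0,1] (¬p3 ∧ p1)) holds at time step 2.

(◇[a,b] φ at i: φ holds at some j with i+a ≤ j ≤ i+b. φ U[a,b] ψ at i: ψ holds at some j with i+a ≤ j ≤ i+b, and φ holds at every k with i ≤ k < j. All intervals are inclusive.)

Need some j in [2,3] with ◇[0,1] (¬p3 ∧ p1), and p3 at every k in [2,j-1].
  j=2: ◇[0,1] (¬p3 ∧ p1) — fails (none in [2,3]).
  j=3: ◇[0,1] (¬p3 ∧ p1) — fails (none in [3,4]).
No j in the window works → until fails.

Does not hold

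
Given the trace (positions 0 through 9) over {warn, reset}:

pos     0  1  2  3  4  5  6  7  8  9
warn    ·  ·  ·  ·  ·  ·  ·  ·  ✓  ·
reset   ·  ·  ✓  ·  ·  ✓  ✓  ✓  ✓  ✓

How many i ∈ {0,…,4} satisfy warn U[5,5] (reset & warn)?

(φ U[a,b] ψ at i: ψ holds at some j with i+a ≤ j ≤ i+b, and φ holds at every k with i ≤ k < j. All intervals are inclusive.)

0

Evaluate at each i in [0,4]:
  i=0: ✗ (no rhs in [5,5])
  i=1: ✗ (no rhs in [6,6])
  i=2: ✗ (no rhs in [7,7])
  i=3: ✗ (lhs fails at k=3 before rhs at j=8)
  i=4: ✗ (no rhs in [9,9])
Positions where it holds: {} → 0.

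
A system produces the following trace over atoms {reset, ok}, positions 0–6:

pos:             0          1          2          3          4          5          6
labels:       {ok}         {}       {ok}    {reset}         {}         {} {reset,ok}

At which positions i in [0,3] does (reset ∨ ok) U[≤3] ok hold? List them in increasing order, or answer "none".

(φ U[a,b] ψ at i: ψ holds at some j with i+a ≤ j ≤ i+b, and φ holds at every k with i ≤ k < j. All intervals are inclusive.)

Evaluate at each i in [0,3]:
  i=0: ✓ (rhs at j=0)
  i=1: ✗ (lhs fails at k=1 before rhs at j=2)
  i=2: ✓ (rhs at j=2)
  i=3: ✗ (lhs fails at k=4 before rhs at j=6)

0, 2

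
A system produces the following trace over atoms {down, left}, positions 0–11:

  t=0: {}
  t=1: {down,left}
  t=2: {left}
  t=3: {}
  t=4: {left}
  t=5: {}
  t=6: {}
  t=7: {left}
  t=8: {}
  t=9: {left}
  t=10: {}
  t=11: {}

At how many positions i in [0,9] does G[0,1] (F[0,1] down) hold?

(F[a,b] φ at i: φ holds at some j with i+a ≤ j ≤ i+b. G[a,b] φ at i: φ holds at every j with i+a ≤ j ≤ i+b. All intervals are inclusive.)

1

Evaluate at each i in [0,9]:
  i=0: ✓ (all of [0,1])
  i=1: ✗ (fails at j=2)
  i=2: ✗ (fails at j=2)
  i=3: ✗ (fails at j=3)
  i=4: ✗ (fails at j=4)
  i=5: ✗ (fails at j=5)
  i=6: ✗ (fails at j=6)
  i=7: ✗ (fails at j=7)
  i=8: ✗ (fails at j=8)
  i=9: ✗ (fails at j=9)
Positions where it holds: {0} → 1.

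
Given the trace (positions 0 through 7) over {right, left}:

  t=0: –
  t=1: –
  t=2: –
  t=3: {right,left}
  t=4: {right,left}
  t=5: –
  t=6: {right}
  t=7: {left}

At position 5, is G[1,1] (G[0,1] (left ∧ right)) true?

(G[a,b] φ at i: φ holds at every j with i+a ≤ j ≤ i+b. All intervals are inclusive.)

Check G[0,1] (left ∧ right) at every j in [6,6]:
  j=6: fails at 6
Fails at j=6 → formula fails.

Does not hold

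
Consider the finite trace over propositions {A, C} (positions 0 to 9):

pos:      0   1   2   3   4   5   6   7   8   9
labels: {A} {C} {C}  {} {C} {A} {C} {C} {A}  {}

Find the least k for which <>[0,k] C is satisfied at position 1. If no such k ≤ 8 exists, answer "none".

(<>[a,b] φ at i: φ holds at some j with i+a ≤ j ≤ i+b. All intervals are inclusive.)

0

Scan j = 1,2,… for C:
  j=1: holds
First hit at j=1, so smallest k = 1-1 = 0.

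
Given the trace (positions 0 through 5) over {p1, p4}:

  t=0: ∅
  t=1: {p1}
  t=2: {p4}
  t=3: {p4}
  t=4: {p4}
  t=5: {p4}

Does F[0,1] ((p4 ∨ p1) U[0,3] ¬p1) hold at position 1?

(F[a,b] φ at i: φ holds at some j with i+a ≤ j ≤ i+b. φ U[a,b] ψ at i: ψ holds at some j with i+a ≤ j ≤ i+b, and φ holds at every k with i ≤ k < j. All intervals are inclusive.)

Check ((p4 ∨ p1) U[0,3] ¬p1) at each j in [1,2]:
  j=1: holds
  j=2: holds
Found at j=1 → formula holds.

Holds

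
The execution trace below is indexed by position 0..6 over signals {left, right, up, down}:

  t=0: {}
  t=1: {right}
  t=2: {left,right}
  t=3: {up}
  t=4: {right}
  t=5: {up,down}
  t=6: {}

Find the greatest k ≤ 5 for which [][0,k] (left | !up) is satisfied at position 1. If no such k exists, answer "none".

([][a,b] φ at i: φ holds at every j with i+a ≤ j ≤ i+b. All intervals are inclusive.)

1

(left | !up) must hold from j=1 onward; find where it first fails.
  j=1: holds
  j=2: holds
  j=3: fails
Holds on [1,2], so largest k = 1.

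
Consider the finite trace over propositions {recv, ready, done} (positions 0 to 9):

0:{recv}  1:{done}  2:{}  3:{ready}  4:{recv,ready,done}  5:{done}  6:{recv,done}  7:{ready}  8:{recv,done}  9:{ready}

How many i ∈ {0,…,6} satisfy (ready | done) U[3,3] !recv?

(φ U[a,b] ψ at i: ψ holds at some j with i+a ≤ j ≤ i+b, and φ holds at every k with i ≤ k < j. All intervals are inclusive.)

2

Evaluate at each i in [0,6]:
  i=0: ✗ (lhs fails at k=0 before rhs at j=3)
  i=1: ✗ (no rhs in [4,4])
  i=2: ✗ (lhs fails at k=2 before rhs at j=5)
  i=3: ✗ (no rhs in [6,6])
  i=4: ✓ (rhs at j=7; lhs holds on [4,6])
  i=5: ✗ (no rhs in [8,8])
  i=6: ✓ (rhs at j=9; lhs holds on [6,8])
Positions where it holds: {4, 6} → 2.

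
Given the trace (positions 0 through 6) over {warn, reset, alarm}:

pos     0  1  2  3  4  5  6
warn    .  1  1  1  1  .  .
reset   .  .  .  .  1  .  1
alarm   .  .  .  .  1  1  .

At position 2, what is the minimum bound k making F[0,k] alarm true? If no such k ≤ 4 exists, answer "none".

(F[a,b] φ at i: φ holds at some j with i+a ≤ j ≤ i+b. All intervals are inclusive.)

2

Scan j = 2,3,… for alarm:
  j=2: fails
  j=3: fails
  j=4: holds
First hit at j=4, so smallest k = 4-2 = 2.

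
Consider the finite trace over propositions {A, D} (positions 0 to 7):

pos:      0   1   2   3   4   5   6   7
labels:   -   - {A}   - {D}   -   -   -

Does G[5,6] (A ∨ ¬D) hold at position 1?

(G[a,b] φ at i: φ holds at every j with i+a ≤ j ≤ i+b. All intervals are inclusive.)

Holds

Check (A ∨ ¬D) at every j in [6,7]:
  j=6: true
  j=7: true
All positions satisfy it → formula holds.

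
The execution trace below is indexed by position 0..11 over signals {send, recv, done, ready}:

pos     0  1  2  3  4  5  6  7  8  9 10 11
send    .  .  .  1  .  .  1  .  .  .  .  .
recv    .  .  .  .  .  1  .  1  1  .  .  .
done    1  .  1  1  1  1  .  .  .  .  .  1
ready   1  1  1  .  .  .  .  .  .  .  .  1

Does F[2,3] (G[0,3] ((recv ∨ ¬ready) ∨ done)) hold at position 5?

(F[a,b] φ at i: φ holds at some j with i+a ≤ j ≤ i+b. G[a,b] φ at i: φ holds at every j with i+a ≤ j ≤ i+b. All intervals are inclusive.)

Check G[0,3] ((recv ∨ ¬ready) ∨ done) at each j in [7,8]:
  j=7: holds on [7,10]
  j=8: holds on [8,11]
Found at j=7 → formula holds.

Holds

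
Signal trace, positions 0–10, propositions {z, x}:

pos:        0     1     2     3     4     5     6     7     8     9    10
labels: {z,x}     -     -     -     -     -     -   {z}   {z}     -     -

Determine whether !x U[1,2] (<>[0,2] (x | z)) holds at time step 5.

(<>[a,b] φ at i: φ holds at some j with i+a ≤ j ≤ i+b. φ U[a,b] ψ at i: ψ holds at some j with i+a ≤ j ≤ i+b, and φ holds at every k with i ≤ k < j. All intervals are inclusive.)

Need some j in [6,7] with <>[0,2] (x | z), and !x at every k in [5,j-1].
  j=6: <>[0,2] (x | z) holds; !x holds at every k in [5,5] → satisfied.

Yes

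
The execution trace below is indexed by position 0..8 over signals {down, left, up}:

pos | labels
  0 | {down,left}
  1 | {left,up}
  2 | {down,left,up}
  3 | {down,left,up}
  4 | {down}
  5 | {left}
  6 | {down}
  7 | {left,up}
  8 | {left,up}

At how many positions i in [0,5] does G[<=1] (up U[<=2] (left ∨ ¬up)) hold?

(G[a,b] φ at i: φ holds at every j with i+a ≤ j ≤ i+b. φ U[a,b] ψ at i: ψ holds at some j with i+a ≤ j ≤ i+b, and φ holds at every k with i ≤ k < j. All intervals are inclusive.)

6

Evaluate at each i in [0,5]:
  i=0: ✓ (all of [0,1])
  i=1: ✓ (all of [1,2])
  i=2: ✓ (all of [2,3])
  i=3: ✓ (all of [3,4])
  i=4: ✓ (all of [4,5])
  i=5: ✓ (all of [5,6])
Positions where it holds: {0, 1, 2, 3, 4, 5} → 6.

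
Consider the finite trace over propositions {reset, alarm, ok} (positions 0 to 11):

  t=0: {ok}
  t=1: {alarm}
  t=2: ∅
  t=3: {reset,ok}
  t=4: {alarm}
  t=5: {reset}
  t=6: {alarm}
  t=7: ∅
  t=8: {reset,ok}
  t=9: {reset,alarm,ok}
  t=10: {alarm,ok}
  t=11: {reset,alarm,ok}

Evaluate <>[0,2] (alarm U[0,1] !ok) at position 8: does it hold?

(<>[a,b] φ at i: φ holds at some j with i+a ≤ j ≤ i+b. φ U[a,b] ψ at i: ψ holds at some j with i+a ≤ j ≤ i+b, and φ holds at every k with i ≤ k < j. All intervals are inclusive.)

Does not hold

Check (alarm U[0,1] !ok) at each j in [8,10]:
  j=8: fails
  j=9: fails
  j=10: fails
No position in the window satisfies it → formula fails.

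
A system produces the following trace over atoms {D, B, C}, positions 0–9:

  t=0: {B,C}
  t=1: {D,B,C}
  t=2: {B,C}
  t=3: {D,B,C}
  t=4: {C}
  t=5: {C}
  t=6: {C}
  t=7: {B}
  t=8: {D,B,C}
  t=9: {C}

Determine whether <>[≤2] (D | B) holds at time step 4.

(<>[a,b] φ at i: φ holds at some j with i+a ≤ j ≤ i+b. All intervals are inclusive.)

Check (D | B) at each j in [4,6]:
  j=4: false
  j=5: false
  j=6: false
No position in the window satisfies it → formula fails.

False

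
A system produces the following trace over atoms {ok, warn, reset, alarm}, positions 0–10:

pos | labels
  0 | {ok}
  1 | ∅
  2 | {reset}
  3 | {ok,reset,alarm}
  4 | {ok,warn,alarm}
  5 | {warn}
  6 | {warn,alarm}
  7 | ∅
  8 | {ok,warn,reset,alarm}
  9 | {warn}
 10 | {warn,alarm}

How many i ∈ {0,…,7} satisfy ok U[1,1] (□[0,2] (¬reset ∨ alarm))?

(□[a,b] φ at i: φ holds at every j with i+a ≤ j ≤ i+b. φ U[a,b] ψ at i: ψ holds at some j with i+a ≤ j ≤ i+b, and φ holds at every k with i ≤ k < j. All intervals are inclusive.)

Evaluate at each i in [0,7]:
  i=0: ✗ (no rhs in [1,1])
  i=1: ✗ (no rhs in [2,2])
  i=2: ✗ (lhs fails at k=2 before rhs at j=3)
  i=3: ✓ (rhs at j=4; lhs holds on [3,3])
  i=4: ✓ (rhs at j=5; lhs holds on [4,4])
  i=5: ✗ (lhs fails at k=5 before rhs at j=6)
  i=6: ✗ (lhs fails at k=6 before rhs at j=7)
  i=7: ✗ (lhs fails at k=7 before rhs at j=8)
Positions where it holds: {3, 4} → 2.

2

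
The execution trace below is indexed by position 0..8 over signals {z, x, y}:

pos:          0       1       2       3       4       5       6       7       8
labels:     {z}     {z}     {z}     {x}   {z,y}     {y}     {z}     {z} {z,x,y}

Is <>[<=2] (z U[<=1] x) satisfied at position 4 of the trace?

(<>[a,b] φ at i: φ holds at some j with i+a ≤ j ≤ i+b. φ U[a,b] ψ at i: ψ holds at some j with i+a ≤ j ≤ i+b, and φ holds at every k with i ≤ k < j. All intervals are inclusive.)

Check (z U[<=1] x) at each j in [4,6]:
  j=4: fails
  j=5: fails
  j=6: fails
No position in the window satisfies it → formula fails.

No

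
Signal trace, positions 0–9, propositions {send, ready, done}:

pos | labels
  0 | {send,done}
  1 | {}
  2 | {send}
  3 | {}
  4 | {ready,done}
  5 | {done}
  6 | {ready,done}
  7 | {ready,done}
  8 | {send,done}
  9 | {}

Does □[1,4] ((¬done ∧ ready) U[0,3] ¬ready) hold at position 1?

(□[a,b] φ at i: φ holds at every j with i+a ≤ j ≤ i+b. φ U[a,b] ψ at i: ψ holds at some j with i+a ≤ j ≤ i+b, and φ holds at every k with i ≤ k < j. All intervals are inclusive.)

Does not hold

Check ((¬done ∧ ready) U[0,3] ¬ready) at every j in [2,5]:
  j=2: holds
  j=3: holds
  j=4: fails
  j=5: holds
Fails at j=4 → formula fails.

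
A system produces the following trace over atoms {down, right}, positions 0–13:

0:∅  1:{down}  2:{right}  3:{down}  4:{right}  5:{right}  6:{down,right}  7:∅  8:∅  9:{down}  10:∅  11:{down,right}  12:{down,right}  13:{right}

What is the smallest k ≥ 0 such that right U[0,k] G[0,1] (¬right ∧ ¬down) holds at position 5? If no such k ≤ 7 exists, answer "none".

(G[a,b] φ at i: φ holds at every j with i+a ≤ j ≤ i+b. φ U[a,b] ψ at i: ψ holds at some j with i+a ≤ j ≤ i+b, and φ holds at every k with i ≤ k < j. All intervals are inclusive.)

Need earliest j ≥ 5 with G[0,1] (¬right ∧ ¬down), and right at every k in [5,j-1].
  j=5: rhs fails.
  j=6: rhs fails.
  j=7: rhs holds; lhs holds on [5,6]. k = 2.

2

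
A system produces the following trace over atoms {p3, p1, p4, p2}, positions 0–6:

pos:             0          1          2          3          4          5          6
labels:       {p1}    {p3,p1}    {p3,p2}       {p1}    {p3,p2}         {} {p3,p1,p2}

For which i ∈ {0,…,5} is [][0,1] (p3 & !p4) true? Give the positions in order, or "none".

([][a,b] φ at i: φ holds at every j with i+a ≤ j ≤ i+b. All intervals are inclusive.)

Evaluate at each i in [0,5]:
  i=0: ✗ (fails at j=0)
  i=1: ✓ (all of [1,2])
  i=2: ✗ (fails at j=3)
  i=3: ✗ (fails at j=3)
  i=4: ✗ (fails at j=5)
  i=5: ✗ (fails at j=5)

1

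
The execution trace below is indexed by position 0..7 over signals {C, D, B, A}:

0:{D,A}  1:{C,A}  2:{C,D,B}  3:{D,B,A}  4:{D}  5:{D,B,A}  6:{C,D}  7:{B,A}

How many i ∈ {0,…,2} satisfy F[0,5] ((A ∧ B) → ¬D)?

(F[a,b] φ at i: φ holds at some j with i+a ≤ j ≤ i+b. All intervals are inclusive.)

Evaluate at each i in [0,2]:
  i=0: ✓ (witness j=0)
  i=1: ✓ (witness j=1)
  i=2: ✓ (witness j=2)
Positions where it holds: {0, 1, 2} → 3.

3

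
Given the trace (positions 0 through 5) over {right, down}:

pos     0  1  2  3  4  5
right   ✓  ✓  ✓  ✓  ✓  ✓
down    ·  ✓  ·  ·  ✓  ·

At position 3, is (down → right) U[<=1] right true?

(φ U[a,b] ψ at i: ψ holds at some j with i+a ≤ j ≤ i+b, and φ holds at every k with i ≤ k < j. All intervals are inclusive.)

Need some j in [3,4] with right, and (down → right) at every k in [3,j-1].
  j=3: right holds; no prefix to check → satisfied.

True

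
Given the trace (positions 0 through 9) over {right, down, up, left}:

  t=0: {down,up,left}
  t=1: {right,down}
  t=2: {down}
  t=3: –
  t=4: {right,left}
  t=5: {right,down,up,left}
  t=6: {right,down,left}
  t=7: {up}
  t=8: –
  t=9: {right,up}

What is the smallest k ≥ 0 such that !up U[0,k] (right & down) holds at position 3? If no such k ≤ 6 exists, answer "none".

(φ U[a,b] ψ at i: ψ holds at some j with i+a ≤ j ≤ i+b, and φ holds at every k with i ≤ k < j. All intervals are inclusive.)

Need earliest j ≥ 3 with (right & down), and !up at every k in [3,j-1].
  j=3: rhs fails.
  j=4: rhs fails.
  j=5: rhs holds; lhs holds on [3,4]. k = 2.

2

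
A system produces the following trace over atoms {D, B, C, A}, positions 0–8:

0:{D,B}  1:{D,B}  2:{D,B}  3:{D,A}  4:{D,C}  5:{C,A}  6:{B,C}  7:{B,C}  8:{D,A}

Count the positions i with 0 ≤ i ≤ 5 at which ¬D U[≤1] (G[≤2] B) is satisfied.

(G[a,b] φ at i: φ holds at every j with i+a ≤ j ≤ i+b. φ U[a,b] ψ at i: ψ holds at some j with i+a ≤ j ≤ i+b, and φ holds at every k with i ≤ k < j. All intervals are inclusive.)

1

Evaluate at each i in [0,5]:
  i=0: ✓ (rhs at j=0)
  i=1: ✗ (no rhs in [1,2])
  i=2: ✗ (no rhs in [2,3])
  i=3: ✗ (no rhs in [3,4])
  i=4: ✗ (no rhs in [4,5])
  i=5: ✗ (no rhs in [5,6])
Positions where it holds: {0} → 1.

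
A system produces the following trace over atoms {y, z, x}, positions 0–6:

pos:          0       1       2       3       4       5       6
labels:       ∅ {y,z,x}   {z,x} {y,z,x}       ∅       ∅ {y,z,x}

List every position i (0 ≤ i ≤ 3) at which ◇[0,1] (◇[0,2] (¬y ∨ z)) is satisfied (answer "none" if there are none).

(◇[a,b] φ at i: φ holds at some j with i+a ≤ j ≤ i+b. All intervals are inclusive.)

0, 1, 2, 3

Evaluate at each i in [0,3]:
  i=0: ✓ (witness j=0)
  i=1: ✓ (witness j=1)
  i=2: ✓ (witness j=2)
  i=3: ✓ (witness j=3)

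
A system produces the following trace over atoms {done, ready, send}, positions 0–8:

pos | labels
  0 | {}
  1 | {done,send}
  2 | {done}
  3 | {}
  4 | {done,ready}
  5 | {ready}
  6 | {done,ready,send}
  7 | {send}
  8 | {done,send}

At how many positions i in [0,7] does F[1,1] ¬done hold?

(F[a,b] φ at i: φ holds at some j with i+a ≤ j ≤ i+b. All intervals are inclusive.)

Evaluate at each i in [0,7]:
  i=0: ✗ (none in [1,1])
  i=1: ✗ (none in [2,2])
  i=2: ✓ (witness j=3)
  i=3: ✗ (none in [4,4])
  i=4: ✓ (witness j=5)
  i=5: ✗ (none in [6,6])
  i=6: ✓ (witness j=7)
  i=7: ✗ (none in [8,8])
Positions where it holds: {2, 4, 6} → 3.

3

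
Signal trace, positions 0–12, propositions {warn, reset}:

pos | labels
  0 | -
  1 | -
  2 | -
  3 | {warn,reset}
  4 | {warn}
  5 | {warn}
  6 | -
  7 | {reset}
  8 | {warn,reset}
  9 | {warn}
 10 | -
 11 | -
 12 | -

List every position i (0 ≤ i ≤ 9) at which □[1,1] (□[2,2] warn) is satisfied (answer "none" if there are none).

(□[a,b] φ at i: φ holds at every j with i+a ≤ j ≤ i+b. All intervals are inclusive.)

0, 1, 2, 5, 6

Evaluate at each i in [0,9]:
  i=0: ✓ (all of [1,1])
  i=1: ✓ (all of [2,2])
  i=2: ✓ (all of [3,3])
  i=3: ✗ (fails at j=4)
  i=4: ✗ (fails at j=5)
  i=5: ✓ (all of [6,6])
  i=6: ✓ (all of [7,7])
  i=7: ✗ (fails at j=8)
  i=8: ✗ (fails at j=9)
  i=9: ✗ (fails at j=10)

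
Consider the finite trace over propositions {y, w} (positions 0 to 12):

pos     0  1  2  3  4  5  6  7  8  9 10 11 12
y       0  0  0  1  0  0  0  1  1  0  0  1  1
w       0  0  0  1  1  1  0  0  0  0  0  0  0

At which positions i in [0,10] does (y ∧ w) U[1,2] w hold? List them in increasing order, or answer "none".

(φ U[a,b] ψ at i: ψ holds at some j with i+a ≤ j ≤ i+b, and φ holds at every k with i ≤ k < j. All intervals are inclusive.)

3

Evaluate at each i in [0,10]:
  i=0: ✗ (no rhs in [1,2])
  i=1: ✗ (lhs fails at k=1 before rhs at j=3)
  i=2: ✗ (lhs fails at k=2 before rhs at j=3)
  i=3: ✓ (rhs at j=4; lhs holds on [3,3])
  i=4: ✗ (lhs fails at k=4 before rhs at j=5)
  i=5: ✗ (no rhs in [6,7])
  i=6: ✗ (no rhs in [7,8])
  i=7: ✗ (no rhs in [8,9])
  i=8: ✗ (no rhs in [9,10])
  i=9: ✗ (no rhs in [10,11])
  i=10: ✗ (no rhs in [11,12])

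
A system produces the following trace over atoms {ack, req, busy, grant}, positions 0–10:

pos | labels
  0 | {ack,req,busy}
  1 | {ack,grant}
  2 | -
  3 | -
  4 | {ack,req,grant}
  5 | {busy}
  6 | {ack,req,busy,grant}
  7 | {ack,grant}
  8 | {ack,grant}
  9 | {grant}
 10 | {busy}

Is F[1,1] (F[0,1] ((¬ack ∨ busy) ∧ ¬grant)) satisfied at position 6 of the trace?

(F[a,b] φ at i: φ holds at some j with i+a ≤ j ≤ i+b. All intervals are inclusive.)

False

Check F[0,1] ((¬ack ∨ busy) ∧ ¬grant) at each j in [7,7]:
  j=7: fails (none in [7,8])
No position in the window satisfies it → formula fails.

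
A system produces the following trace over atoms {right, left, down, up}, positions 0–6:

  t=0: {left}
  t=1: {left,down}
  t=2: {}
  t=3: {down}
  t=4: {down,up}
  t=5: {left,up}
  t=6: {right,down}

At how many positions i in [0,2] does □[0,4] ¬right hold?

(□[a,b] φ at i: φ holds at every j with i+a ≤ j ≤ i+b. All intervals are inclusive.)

Evaluate at each i in [0,2]:
  i=0: ✓ (all of [0,4])
  i=1: ✓ (all of [1,5])
  i=2: ✗ (fails at j=6)
Positions where it holds: {0, 1} → 2.

2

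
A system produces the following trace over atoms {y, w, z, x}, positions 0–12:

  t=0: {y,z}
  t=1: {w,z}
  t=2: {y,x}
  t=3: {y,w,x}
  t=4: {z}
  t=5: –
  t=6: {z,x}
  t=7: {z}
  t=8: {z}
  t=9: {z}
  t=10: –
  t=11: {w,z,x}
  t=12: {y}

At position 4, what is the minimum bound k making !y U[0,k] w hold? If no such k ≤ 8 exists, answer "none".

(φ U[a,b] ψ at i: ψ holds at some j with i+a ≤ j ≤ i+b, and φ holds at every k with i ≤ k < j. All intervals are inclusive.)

7

Need earliest j ≥ 4 with w, and !y at every k in [4,j-1].
  j=4: rhs fails.
  j=5: rhs fails.
  j=6: rhs fails.
  j=7: rhs fails.
  j=8: rhs fails.
  j=9: rhs fails.
  j=10: rhs fails.
  j=11: rhs holds; lhs holds on [4,10]. k = 7.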